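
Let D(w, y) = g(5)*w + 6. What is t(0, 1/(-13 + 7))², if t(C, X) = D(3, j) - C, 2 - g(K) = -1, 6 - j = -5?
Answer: 225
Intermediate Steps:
j = 11 (j = 6 - 1*(-5) = 6 + 5 = 11)
g(K) = 3 (g(K) = 2 - 1*(-1) = 2 + 1 = 3)
D(w, y) = 6 + 3*w (D(w, y) = 3*w + 6 = 6 + 3*w)
t(C, X) = 15 - C (t(C, X) = (6 + 3*3) - C = (6 + 9) - C = 15 - C)
t(0, 1/(-13 + 7))² = (15 - 1*0)² = (15 + 0)² = 15² = 225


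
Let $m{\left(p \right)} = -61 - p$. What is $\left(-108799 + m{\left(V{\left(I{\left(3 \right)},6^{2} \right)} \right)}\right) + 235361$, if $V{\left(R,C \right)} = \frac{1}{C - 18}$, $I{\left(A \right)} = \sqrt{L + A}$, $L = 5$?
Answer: $\frac{2277017}{18} \approx 1.265 \cdot 10^{5}$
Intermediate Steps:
$I{\left(A \right)} = \sqrt{5 + A}$
$V{\left(R,C \right)} = \frac{1}{-18 + C}$
$\left(-108799 + m{\left(V{\left(I{\left(3 \right)},6^{2} \right)} \right)}\right) + 235361 = \left(-108799 - \left(61 + \frac{1}{-18 + 6^{2}}\right)\right) + 235361 = \left(-108799 - \left(61 + \frac{1}{-18 + 36}\right)\right) + 235361 = \left(-108799 - \frac{1099}{18}\right) + 235361 = - \frac{1959481}{18} + 235361 = \frac{2277017}{18}$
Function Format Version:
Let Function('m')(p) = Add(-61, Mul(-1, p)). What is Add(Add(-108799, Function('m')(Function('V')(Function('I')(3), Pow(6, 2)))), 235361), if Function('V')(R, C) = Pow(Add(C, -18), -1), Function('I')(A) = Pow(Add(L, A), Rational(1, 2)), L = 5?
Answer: Rational(2277017, 18) ≈ 1.2650e+5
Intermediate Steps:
Function('I')(A) = Pow(Add(5, A), Rational(1, 2))
Function('V')(R, C) = Pow(Add(-18, C), -1)
Add(Add(-108799, Function('m')(Function('V')(Function('I')(3), Pow(6, 2)))), 235361) = Add(Add(-108799, Add(-61, Mul(-1, Pow(Add(-18, Pow(6, 2)), -1)))), 235361) = Add(Add(-108799, Add(-61, Mul(-1, Pow(Add(-18, 36), -1)))), 235361) = Add(Add(-108799, Add(-61, Mul(-1, Pow(18, -1)))), 235361) = Add(Add(-108799, Add(-61, Mul(-1, Rational(1, 18)))), 235361) = Add(Add(-108799, Add(-61, Rational(-1, 18))), 235361) = Add(Add(-108799, Rational(-1099, 18)), 235361) = Add(Rational(-1959481, 18), 235361) = Rational(2277017, 18)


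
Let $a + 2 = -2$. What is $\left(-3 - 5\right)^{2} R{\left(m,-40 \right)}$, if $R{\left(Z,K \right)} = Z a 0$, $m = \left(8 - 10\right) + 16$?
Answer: $0$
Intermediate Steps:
$a = -4$ ($a = -2 - 2 = -4$)
$m = 14$ ($m = \left(8 - 10\right) + 16 = -2 + 16 = 14$)
$R{\left(Z,K \right)} = 0$ ($R{\left(Z,K \right)} = Z \left(-4\right) 0 = - 4 Z 0 = 0$)
$\left(-3 - 5\right)^{2} R{\left(m,-40 \right)} = \left(-3 - 5\right)^{2} \cdot 0 = \left(-8\right)^{2} \cdot 0 = 64 \cdot 0 = 0$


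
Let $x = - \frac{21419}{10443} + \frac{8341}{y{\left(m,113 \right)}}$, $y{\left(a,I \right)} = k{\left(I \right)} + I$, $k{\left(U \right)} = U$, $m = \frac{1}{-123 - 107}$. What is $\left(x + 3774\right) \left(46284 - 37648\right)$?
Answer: $\frac{38816012008918}{1180059} \approx 3.2893 \cdot 10^{7}$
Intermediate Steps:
$m = - \frac{1}{230}$ ($m = \frac{1}{-230} = - \frac{1}{230} \approx -0.0043478$)
$y{\left(a,I \right)} = 2 I$ ($y{\left(a,I \right)} = I + I = 2 I$)
$x = \frac{82264369}{2360118}$ ($x = - \frac{21419}{10443} + \frac{8341}{2 \cdot 113} = \left(-21419\right) \frac{1}{10443} + \frac{8341}{226} = - \frac{21419}{10443} + 8341 \cdot \frac{1}{226} = - \frac{21419}{10443} + \frac{8341}{226} = \frac{82264369}{2360118} \approx 34.856$)
$\left(x + 3774\right) \left(46284 - 37648\right) = \left(\frac{82264369}{2360118} + 3774\right) \left(46284 - 37648\right) = \frac{8989349701}{2360118} \cdot 8636 = \frac{38816012008918}{1180059}$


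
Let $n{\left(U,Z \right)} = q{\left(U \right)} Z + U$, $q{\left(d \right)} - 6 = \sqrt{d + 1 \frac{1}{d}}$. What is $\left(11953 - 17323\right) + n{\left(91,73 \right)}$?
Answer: $-4841 + \frac{73 \sqrt{753662}}{91} \approx -4144.6$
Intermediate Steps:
$q{\left(d \right)} = 6 + \sqrt{d + \frac{1}{d}}$ ($q{\left(d \right)} = 6 + \sqrt{d + 1 \frac{1}{d}} = 6 + \sqrt{d + \frac{1}{d}}$)
$n{\left(U,Z \right)} = U + Z \left(6 + \sqrt{U + \frac{1}{U}}\right)$ ($n{\left(U,Z \right)} = \left(6 + \sqrt{U + \frac{1}{U}}\right) Z + U = Z \left(6 + \sqrt{U + \frac{1}{U}}\right) + U = U + Z \left(6 + \sqrt{U + \frac{1}{U}}\right)$)
$\left(11953 - 17323\right) + n{\left(91,73 \right)} = \left(11953 - 17323\right) + \left(91 + 73 \left(6 + \sqrt{\frac{1 + 91^{2}}{91}}\right)\right) = -5370 + \left(91 + 73 \left(6 + \sqrt{\frac{1 + 8281}{91}}\right)\right) = -5370 + \left(91 + 73 \left(6 + \sqrt{\frac{1}{91} \cdot 8282}\right)\right) = -5370 + \left(91 + 73 \left(6 + \sqrt{\frac{8282}{91}}\right)\right) = -5370 + \left(91 + 73 \left(6 + \frac{\sqrt{753662}}{91}\right)\right) = -5370 + \left(91 + \left(438 + \frac{73 \sqrt{753662}}{91}\right)\right) = -5370 + \left(529 + \frac{73 \sqrt{753662}}{91}\right) = -4841 + \frac{73 \sqrt{753662}}{91}$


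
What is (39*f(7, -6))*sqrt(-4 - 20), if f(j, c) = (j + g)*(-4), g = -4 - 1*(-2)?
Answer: -1560*I*sqrt(6) ≈ -3821.2*I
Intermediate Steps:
g = -2 (g = -4 + 2 = -2)
f(j, c) = 8 - 4*j (f(j, c) = (j - 2)*(-4) = (-2 + j)*(-4) = 8 - 4*j)
(39*f(7, -6))*sqrt(-4 - 20) = (39*(8 - 4*7))*sqrt(-4 - 20) = (39*(8 - 28))*sqrt(-24) = (39*(-20))*(2*I*sqrt(6)) = -1560*I*sqrt(6)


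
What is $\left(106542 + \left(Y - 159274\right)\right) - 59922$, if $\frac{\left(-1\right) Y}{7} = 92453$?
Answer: $-759825$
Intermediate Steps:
$Y = -647171$ ($Y = \left(-7\right) 92453 = -647171$)
$\left(106542 + \left(Y - 159274\right)\right) - 59922 = \left(106542 - 806445\right) - 59922 = -699903 - 59922 = -759825$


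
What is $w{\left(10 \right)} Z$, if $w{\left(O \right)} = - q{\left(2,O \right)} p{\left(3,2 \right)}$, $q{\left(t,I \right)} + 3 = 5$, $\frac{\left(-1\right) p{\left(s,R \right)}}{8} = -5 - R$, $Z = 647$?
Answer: $-72464$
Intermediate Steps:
$p{\left(s,R \right)} = 40 + 8 R$ ($p{\left(s,R \right)} = - 8 \left(-5 - R\right) = 40 + 8 R$)
$q{\left(t,I \right)} = 2$ ($q{\left(t,I \right)} = -3 + 5 = 2$)
$w{\left(O \right)} = -112$ ($w{\left(O \right)} = \left(-1\right) 2 \left(40 + 8 \cdot 2\right) = - 2 \left(40 + 16\right) = \left(-2\right) 56 = -112$)
$w{\left(10 \right)} Z = \left(-112\right) 647 = -72464$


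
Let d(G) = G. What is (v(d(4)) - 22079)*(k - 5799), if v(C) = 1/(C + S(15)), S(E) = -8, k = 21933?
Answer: -712453239/2 ≈ -3.5623e+8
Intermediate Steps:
v(C) = 1/(-8 + C) (v(C) = 1/(C - 8) = 1/(-8 + C))
(v(d(4)) - 22079)*(k - 5799) = (1/(-8 + 4) - 22079)*(21933 - 5799) = (1/(-4) - 22079)*16134 = (-¼ - 22079)*16134 = -88317/4*16134 = -712453239/2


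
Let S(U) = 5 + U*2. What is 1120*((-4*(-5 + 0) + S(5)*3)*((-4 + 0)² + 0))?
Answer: 1164800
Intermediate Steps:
S(U) = 5 + 2*U
1120*((-4*(-5 + 0) + S(5)*3)*((-4 + 0)² + 0)) = 1120*((-4*(-5 + 0) + (5 + 2*5)*3)*((-4 + 0)² + 0)) = 1120*((-4*(-5) + (5 + 10)*3)*((-4)² + 0)) = 1120*((20 + 15*3)*(16 + 0)) = 1120*((20 + 45)*16) = 1120*(65*16) = 1120*1040 = 1164800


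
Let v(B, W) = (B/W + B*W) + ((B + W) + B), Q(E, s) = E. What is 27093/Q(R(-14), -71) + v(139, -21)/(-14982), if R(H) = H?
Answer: -304402474/157311 ≈ -1935.0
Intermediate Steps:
v(B, W) = W + 2*B + B*W + B/W (v(B, W) = (B/W + B*W) + (W + 2*B) = (B*W + B/W) + (W + 2*B) = W + 2*B + B*W + B/W)
27093/Q(R(-14), -71) + v(139, -21)/(-14982) = 27093/(-14) + (-21 + 2*139 + 139*(-21) + 139/(-21))/(-14982) = 27093*(-1/14) + (-21 + 278 - 2919 + 139*(-1/21))*(-1/14982) = -27093/14 + (-21 + 278 - 2919 - 139/21)*(-1/14982) = -27093/14 - 56041/21*(-1/14982) = -27093/14 + 56041/314622 = -304402474/157311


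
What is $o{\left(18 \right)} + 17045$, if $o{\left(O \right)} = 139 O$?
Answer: $19547$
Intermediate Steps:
$o{\left(18 \right)} + 17045 = 139 \cdot 18 + 17045 = 2502 + 17045 = 19547$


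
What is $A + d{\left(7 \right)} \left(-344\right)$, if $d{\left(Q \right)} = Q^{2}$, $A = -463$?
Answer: $-17319$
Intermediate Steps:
$A + d{\left(7 \right)} \left(-344\right) = -463 + 7^{2} \left(-344\right) = -463 + 49 \left(-344\right) = -463 - 16856 = -17319$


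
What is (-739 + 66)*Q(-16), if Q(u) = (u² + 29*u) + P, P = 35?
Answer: 116429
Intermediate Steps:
Q(u) = 35 + u² + 29*u (Q(u) = (u² + 29*u) + 35 = 35 + u² + 29*u)
(-739 + 66)*Q(-16) = (-739 + 66)*(35 + (-16)² + 29*(-16)) = -673*(35 + 256 - 464) = -673*(-173) = 116429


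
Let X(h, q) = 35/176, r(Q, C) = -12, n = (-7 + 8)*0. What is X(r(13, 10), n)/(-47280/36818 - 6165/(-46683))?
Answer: -668412381/3872370128 ≈ -0.17261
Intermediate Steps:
n = 0 (n = 1*0 = 0)
X(h, q) = 35/176 (X(h, q) = 35*(1/176) = 35/176)
X(r(13, 10), n)/(-47280/36818 - 6165/(-46683)) = 35/(176*(-47280/36818 - 6165/(-46683))) = 35/(176*(-47280*1/36818 - 6165*(-1/46683))) = 35/(176*(-23640/18409 + 685/5187)) = 35/(176*(-110010515/95487483)) = (35/176)*(-95487483/110010515) = -668412381/3872370128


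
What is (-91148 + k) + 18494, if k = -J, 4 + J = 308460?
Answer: -381110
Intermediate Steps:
J = 308456 (J = -4 + 308460 = 308456)
k = -308456 (k = -1*308456 = -308456)
(-91148 + k) + 18494 = (-91148 - 308456) + 18494 = -399604 + 18494 = -381110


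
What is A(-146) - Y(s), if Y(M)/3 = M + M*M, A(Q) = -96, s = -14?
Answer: -642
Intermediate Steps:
Y(M) = 3*M + 3*M² (Y(M) = 3*(M + M*M) = 3*(M + M²) = 3*M + 3*M²)
A(-146) - Y(s) = -96 - 3*(-14)*(1 - 14) = -96 - 3*(-14)*(-13) = -96 - 1*546 = -96 - 546 = -642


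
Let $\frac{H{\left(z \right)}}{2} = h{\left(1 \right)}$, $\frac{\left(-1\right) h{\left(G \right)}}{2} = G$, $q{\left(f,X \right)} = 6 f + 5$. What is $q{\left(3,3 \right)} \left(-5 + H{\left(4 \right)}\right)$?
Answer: $-207$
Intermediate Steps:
$q{\left(f,X \right)} = 5 + 6 f$
$h{\left(G \right)} = - 2 G$
$H{\left(z \right)} = -4$ ($H{\left(z \right)} = 2 \left(\left(-2\right) 1\right) = 2 \left(-2\right) = -4$)
$q{\left(3,3 \right)} \left(-5 + H{\left(4 \right)}\right) = \left(5 + 6 \cdot 3\right) \left(-5 - 4\right) = \left(5 + 18\right) \left(-9\right) = 23 \left(-9\right) = -207$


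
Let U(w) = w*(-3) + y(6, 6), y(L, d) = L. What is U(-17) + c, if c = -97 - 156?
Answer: -196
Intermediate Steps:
c = -253
U(w) = 6 - 3*w (U(w) = w*(-3) + 6 = -3*w + 6 = 6 - 3*w)
U(-17) + c = (6 - 3*(-17)) - 253 = (6 + 51) - 253 = 57 - 253 = -196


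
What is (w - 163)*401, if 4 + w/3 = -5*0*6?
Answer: -70175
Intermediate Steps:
w = -12 (w = -12 + 3*(-5*0*6) = -12 + 3*(0*6) = -12 + 3*0 = -12 + 0 = -12)
(w - 163)*401 = (-12 - 163)*401 = -175*401 = -70175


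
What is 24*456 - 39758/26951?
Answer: 294911986/26951 ≈ 10943.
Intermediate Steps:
24*456 - 39758/26951 = 10944 - 39758*1/26951 = 10944 - 39758/26951 = 294911986/26951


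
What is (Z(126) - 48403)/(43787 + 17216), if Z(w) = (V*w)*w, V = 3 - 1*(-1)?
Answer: 15101/61003 ≈ 0.24755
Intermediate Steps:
V = 4 (V = 3 + 1 = 4)
Z(w) = 4*w**2 (Z(w) = (4*w)*w = 4*w**2)
(Z(126) - 48403)/(43787 + 17216) = (4*126**2 - 48403)/(43787 + 17216) = (4*15876 - 48403)/61003 = (63504 - 48403)*(1/61003) = 15101*(1/61003) = 15101/61003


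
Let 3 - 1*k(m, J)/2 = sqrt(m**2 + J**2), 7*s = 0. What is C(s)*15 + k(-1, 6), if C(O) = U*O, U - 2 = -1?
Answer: 6 - 2*sqrt(37) ≈ -6.1655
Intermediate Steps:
s = 0 (s = (1/7)*0 = 0)
U = 1 (U = 2 - 1 = 1)
C(O) = O (C(O) = 1*O = O)
k(m, J) = 6 - 2*sqrt(J**2 + m**2) (k(m, J) = 6 - 2*sqrt(m**2 + J**2) = 6 - 2*sqrt(J**2 + m**2))
C(s)*15 + k(-1, 6) = 0*15 + (6 - 2*sqrt(6**2 + (-1)**2)) = 0 + (6 - 2*sqrt(36 + 1)) = 0 + (6 - 2*sqrt(37)) = 6 - 2*sqrt(37)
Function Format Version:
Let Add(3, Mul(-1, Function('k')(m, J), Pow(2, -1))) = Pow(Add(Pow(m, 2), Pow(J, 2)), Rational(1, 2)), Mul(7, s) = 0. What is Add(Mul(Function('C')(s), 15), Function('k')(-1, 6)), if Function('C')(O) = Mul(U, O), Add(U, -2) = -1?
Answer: Add(6, Mul(-2, Pow(37, Rational(1, 2)))) ≈ -6.1655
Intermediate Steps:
s = 0 (s = Mul(Rational(1, 7), 0) = 0)
U = 1 (U = Add(2, -1) = 1)
Function('C')(O) = O (Function('C')(O) = Mul(1, O) = O)
Function('k')(m, J) = Add(6, Mul(-2, Pow(Add(Pow(J, 2), Pow(m, 2)), Rational(1, 2)))) (Function('k')(m, J) = Add(6, Mul(-2, Pow(Add(Pow(m, 2), Pow(J, 2)), Rational(1, 2)))) = Add(6, Mul(-2, Pow(Add(Pow(J, 2), Pow(m, 2)), Rational(1, 2)))))
Add(Mul(Function('C')(s), 15), Function('k')(-1, 6)) = Add(Mul(0, 15), Add(6, Mul(-2, Pow(Add(Pow(6, 2), Pow(-1, 2)), Rational(1, 2))))) = Add(0, Add(6, Mul(-2, Pow(Add(36, 1), Rational(1, 2))))) = Add(0, Add(6, Mul(-2, Pow(37, Rational(1, 2))))) = Add(6, Mul(-2, Pow(37, Rational(1, 2))))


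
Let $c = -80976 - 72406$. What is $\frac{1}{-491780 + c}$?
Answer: $- \frac{1}{645162} \approx -1.55 \cdot 10^{-6}$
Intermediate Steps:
$c = -153382$ ($c = -80976 - 72406 = -153382$)
$\frac{1}{-491780 + c} = \frac{1}{-491780 - 153382} = \frac{1}{-645162} = - \frac{1}{645162}$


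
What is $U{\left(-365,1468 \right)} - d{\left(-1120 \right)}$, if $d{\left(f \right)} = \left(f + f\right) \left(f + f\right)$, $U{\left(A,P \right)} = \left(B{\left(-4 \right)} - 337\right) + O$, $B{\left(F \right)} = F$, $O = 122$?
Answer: $-5017819$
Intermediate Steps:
$U{\left(A,P \right)} = -219$ ($U{\left(A,P \right)} = \left(-4 - 337\right) + 122 = -341 + 122 = -219$)
$d{\left(f \right)} = 4 f^{2}$ ($d{\left(f \right)} = 2 f 2 f = 4 f^{2}$)
$U{\left(-365,1468 \right)} - d{\left(-1120 \right)} = -219 - 4 \left(-1120\right)^{2} = -219 - 4 \cdot 1254400 = -219 - 5017600 = -5017819$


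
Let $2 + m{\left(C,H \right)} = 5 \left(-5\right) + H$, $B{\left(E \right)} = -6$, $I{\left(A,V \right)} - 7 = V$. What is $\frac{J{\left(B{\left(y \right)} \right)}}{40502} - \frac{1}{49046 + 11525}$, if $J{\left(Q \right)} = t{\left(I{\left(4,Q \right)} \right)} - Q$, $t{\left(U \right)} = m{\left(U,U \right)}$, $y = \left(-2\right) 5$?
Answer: $- \frac{89423}{175231903} \approx -0.00051031$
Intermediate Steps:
$y = -10$
$I{\left(A,V \right)} = 7 + V$
$m{\left(C,H \right)} = -27 + H$ ($m{\left(C,H \right)} = -2 + \left(5 \left(-5\right) + H\right) = -2 + \left(-25 + H\right) = -27 + H$)
$t{\left(U \right)} = -27 + U$
$J{\left(Q \right)} = -20$ ($J{\left(Q \right)} = \left(-27 + \left(7 + Q\right)\right) - Q = \left(-20 + Q\right) - Q = -20$)
$\frac{J{\left(B{\left(y \right)} \right)}}{40502} - \frac{1}{49046 + 11525} = - \frac{20}{40502} - \frac{1}{49046 + 11525} = \left(-20\right) \frac{1}{40502} - \frac{1}{60571} = - \frac{10}{20251} - \frac{1}{60571} = - \frac{89423}{175231903}$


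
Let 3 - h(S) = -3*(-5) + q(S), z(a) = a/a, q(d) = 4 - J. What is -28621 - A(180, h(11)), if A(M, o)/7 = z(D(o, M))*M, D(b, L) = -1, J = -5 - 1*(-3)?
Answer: -29881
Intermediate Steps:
J = -2 (J = -5 + 3 = -2)
q(d) = 6 (q(d) = 4 - 1*(-2) = 4 + 2 = 6)
z(a) = 1
h(S) = -18 (h(S) = 3 - (-3*(-5) + 6) = 3 - (15 + 6) = 3 - 1*21 = 3 - 21 = -18)
A(M, o) = 7*M (A(M, o) = 7*(1*M) = 7*M)
-28621 - A(180, h(11)) = -28621 - 7*180 = -28621 - 1*1260 = -28621 - 1260 = -29881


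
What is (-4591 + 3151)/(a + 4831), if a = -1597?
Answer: -240/539 ≈ -0.44527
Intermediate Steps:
(-4591 + 3151)/(a + 4831) = (-4591 + 3151)/(-1597 + 4831) = -1440/3234 = -1440*1/3234 = -240/539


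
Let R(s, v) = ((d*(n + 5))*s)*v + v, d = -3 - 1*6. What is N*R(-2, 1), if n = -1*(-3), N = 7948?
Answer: 1152460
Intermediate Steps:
d = -9 (d = -3 - 6 = -9)
n = 3
R(s, v) = v - 72*s*v (R(s, v) = ((-9*(3 + 5))*s)*v + v = ((-9*8)*s)*v + v = (-72*s)*v + v = -72*s*v + v = v - 72*s*v)
N*R(-2, 1) = 7948*(1*(1 - 72*(-2))) = 7948*(1*(1 + 144)) = 7948*(1*145) = 7948*145 = 1152460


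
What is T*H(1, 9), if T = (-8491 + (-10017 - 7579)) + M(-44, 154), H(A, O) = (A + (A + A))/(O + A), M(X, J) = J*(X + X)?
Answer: -118917/10 ≈ -11892.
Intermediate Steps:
M(X, J) = 2*J*X (M(X, J) = J*(2*X) = 2*J*X)
H(A, O) = 3*A/(A + O) (H(A, O) = (A + 2*A)/(A + O) = (3*A)/(A + O) = 3*A/(A + O))
T = -39639 (T = (-8491 + (-10017 - 7579)) + 2*154*(-44) = (-8491 - 17596) - 13552 = -26087 - 13552 = -39639)
T*H(1, 9) = -118917/(1 + 9) = -118917/10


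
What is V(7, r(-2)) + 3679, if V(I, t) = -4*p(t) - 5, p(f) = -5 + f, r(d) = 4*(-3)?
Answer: 3742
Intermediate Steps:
r(d) = -12
V(I, t) = 15 - 4*t (V(I, t) = -4*(-5 + t) - 5 = (20 - 4*t) - 5 = 15 - 4*t)
V(7, r(-2)) + 3679 = (15 - 4*(-12)) + 3679 = (15 + 48) + 3679 = 63 + 3679 = 3742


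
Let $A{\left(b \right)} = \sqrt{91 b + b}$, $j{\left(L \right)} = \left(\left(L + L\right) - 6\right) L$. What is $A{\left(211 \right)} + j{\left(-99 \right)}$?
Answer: $20196 + 2 \sqrt{4853} \approx 20335.0$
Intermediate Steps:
$j{\left(L \right)} = L \left(-6 + 2 L\right)$ ($j{\left(L \right)} = \left(2 L - 6\right) L = \left(-6 + 2 L\right) L = L \left(-6 + 2 L\right)$)
$A{\left(b \right)} = 2 \sqrt{23} \sqrt{b}$ ($A{\left(b \right)} = \sqrt{92 b} = 2 \sqrt{23} \sqrt{b}$)
$A{\left(211 \right)} + j{\left(-99 \right)} = 2 \sqrt{23} \sqrt{211} + 2 \left(-99\right) \left(-3 - 99\right) = 2 \sqrt{4853} + 2 \left(-99\right) \left(-102\right) = 2 \sqrt{4853} + 20196 = 20196 + 2 \sqrt{4853}$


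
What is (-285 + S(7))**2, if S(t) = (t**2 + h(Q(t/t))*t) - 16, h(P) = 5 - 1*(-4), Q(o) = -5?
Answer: 35721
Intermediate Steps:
h(P) = 9 (h(P) = 5 + 4 = 9)
S(t) = -16 + t**2 + 9*t (S(t) = (t**2 + 9*t) - 16 = -16 + t**2 + 9*t)
(-285 + S(7))**2 = (-285 + (-16 + 7**2 + 9*7))**2 = (-285 + (-16 + 49 + 63))**2 = (-285 + 96)**2 = (-189)**2 = 35721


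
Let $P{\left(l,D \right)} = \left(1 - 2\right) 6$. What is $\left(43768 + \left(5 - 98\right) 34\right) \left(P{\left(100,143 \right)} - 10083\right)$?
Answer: $-409673934$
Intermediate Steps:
$P{\left(l,D \right)} = -6$ ($P{\left(l,D \right)} = \left(-1\right) 6 = -6$)
$\left(43768 + \left(5 - 98\right) 34\right) \left(P{\left(100,143 \right)} - 10083\right) = \left(43768 + \left(5 - 98\right) 34\right) \left(-6 - 10083\right) = \left(43768 - 3162\right) \left(-10089\right) = 40606 \left(-10089\right) = -409673934$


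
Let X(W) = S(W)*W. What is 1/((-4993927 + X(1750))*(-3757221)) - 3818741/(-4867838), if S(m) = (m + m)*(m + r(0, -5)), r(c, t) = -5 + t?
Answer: 152840600578018153347715/194829469565099794736454 ≈ 0.78448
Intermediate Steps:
S(m) = 2*m*(-10 + m) (S(m) = (m + m)*(m + (-5 - 5)) = (2*m)*(m - 10) = (2*m)*(-10 + m) = 2*m*(-10 + m))
X(W) = 2*W²*(-10 + W) (X(W) = (2*W*(-10 + W))*W = 2*W²*(-10 + W))
1/((-4993927 + X(1750))*(-3757221)) - 3818741/(-4867838) = 1/(-4993927 + 2*1750²*(-10 + 1750)*(-3757221)) - 3818741/(-4867838) = -1/3757221/(-4993927 + 2*3062500*1740) - 3818741*(-1/4867838) = -1/3757221/(-4993927 + 10657500000) + 3818741/4867838 = -1/3757221/10652506073 + 3818741/4867838 = (1/10652506073)*(-1/3757221) + 3818741/4867838 = -1/40023819520103133 + 3818741/4867838 = 152840600578018153347715/194829469565099794736454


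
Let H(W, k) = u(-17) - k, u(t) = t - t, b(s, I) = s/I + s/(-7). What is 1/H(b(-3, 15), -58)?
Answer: 1/58 ≈ 0.017241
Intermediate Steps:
b(s, I) = -s/7 + s/I (b(s, I) = s/I + s*(-1/7) = s/I - s/7 = -s/7 + s/I)
u(t) = 0
H(W, k) = -k (H(W, k) = 0 - k = -k)
1/H(b(-3, 15), -58) = 1/(-1*(-58)) = 1/58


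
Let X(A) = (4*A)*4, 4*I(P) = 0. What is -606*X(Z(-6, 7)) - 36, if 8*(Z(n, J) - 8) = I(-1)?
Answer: -77604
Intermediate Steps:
I(P) = 0 (I(P) = (¼)*0 = 0)
Z(n, J) = 8 (Z(n, J) = 8 + (⅛)*0 = 8 + 0 = 8)
X(A) = 16*A
-606*X(Z(-6, 7)) - 36 = -9696*8 - 36 = -606*128 - 36 = -77568 - 36 = -77604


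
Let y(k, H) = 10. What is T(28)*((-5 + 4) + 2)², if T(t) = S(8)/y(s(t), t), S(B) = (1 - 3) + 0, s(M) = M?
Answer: -⅕ ≈ -0.20000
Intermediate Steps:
S(B) = -2 (S(B) = -2 + 0 = -2)
T(t) = -⅕ (T(t) = -2/10 = -2*⅒ = -⅕)
T(28)*((-5 + 4) + 2)² = -((-5 + 4) + 2)²/5 = -(-1 + 2)²/5 = -⅕*1² = -⅕*1 = -⅕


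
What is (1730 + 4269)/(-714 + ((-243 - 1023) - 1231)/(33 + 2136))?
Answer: -13011831/1551163 ≈ -8.3884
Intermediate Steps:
(1730 + 4269)/(-714 + ((-243 - 1023) - 1231)/(33 + 2136)) = 5999/(-714 + (-1266 - 1231)/2169) = 5999/(-714 - 2497*1/2169) = 5999/(-714 - 2497/2169) = 5999/(-1551163/2169) = 5999*(-2169/1551163) = -13011831/1551163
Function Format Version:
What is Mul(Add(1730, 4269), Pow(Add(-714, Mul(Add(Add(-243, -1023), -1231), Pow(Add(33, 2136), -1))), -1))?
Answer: Rational(-13011831, 1551163) ≈ -8.3884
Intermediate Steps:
Mul(Add(1730, 4269), Pow(Add(-714, Mul(Add(Add(-243, -1023), -1231), Pow(Add(33, 2136), -1))), -1)) = Mul(5999, Pow(Add(-714, Mul(Add(-1266, -1231), Pow(2169, -1))), -1)) = Mul(5999, Pow(Add(-714, Mul(-2497, Rational(1, 2169))), -1)) = Mul(5999, Pow(Add(-714, Rational(-2497, 2169)), -1)) = Mul(5999, Pow(Rational(-1551163, 2169), -1)) = Mul(5999, Rational(-2169, 1551163)) = Rational(-13011831, 1551163)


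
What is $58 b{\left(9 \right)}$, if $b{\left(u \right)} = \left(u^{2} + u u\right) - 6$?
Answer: $9048$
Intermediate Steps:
$b{\left(u \right)} = -6 + 2 u^{2}$ ($b{\left(u \right)} = \left(u^{2} + u^{2}\right) - 6 = 2 u^{2} - 6 = -6 + 2 u^{2}$)
$58 b{\left(9 \right)} = 58 \left(-6 + 2 \cdot 9^{2}\right) = 58 \left(-6 + 2 \cdot 81\right) = 58 \left(-6 + 162\right) = 58 \cdot 156 = 9048$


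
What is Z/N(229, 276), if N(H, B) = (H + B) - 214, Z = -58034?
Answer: -58034/291 ≈ -199.43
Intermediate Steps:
N(H, B) = -214 + B + H (N(H, B) = (B + H) - 214 = -214 + B + H)
Z/N(229, 276) = -58034/(-214 + 276 + 229) = -58034/291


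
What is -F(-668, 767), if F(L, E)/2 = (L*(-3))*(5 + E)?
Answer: -3094176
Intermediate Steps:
F(L, E) = -6*L*(5 + E) (F(L, E) = 2*((L*(-3))*(5 + E)) = 2*((-3*L)*(5 + E)) = 2*(-3*L*(5 + E)) = -6*L*(5 + E))
-F(-668, 767) = -(-6)*(-668)*(5 + 767) = -(-6)*(-668)*772 = -1*3094176 = -3094176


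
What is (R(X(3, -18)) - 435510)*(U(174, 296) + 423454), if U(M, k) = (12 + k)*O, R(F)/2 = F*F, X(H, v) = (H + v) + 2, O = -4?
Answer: -183739192184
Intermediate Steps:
X(H, v) = 2 + H + v
R(F) = 2*F**2 (R(F) = 2*(F*F) = 2*F**2)
U(M, k) = -48 - 4*k (U(M, k) = (12 + k)*(-4) = -48 - 4*k)
(R(X(3, -18)) - 435510)*(U(174, 296) + 423454) = (2*(2 + 3 - 18)**2 - 435510)*((-48 - 4*296) + 423454) = (2*(-13)**2 - 435510)*((-48 - 1184) + 423454) = (2*169 - 435510)*(-1232 + 423454) = (338 - 435510)*422222 = -435172*422222 = -183739192184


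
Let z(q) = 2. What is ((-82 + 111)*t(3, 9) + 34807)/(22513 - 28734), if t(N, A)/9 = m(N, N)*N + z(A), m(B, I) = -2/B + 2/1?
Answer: -36373/6221 ≈ -5.8468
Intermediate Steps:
m(B, I) = 2 - 2/B (m(B, I) = -2/B + 2*1 = -2/B + 2 = 2 - 2/B)
t(N, A) = 18 + 9*N*(2 - 2/N) (t(N, A) = 9*((2 - 2/N)*N + 2) = 9*(N*(2 - 2/N) + 2) = 9*(2 + N*(2 - 2/N)) = 18 + 9*N*(2 - 2/N))
((-82 + 111)*t(3, 9) + 34807)/(22513 - 28734) = ((-82 + 111)*(18*3) + 34807)/(22513 - 28734) = (29*54 + 34807)/(-6221) = (1566 + 34807)*(-1/6221) = 36373*(-1/6221) = -36373/6221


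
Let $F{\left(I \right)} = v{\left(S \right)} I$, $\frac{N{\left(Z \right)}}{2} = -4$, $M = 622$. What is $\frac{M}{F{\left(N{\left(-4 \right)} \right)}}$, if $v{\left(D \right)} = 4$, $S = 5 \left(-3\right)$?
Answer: $- \frac{311}{16} \approx -19.438$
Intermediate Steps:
$S = -15$
$N{\left(Z \right)} = -8$ ($N{\left(Z \right)} = 2 \left(-4\right) = -8$)
$F{\left(I \right)} = 4 I$
$\frac{M}{F{\left(N{\left(-4 \right)} \right)}} = \frac{622}{4 \left(-8\right)} = \frac{622}{-32} = 622 \left(- \frac{1}{32}\right) = - \frac{311}{16}$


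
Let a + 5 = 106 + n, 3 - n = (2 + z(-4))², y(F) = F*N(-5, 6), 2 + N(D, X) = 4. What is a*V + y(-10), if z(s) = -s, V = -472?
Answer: -32116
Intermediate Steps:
N(D, X) = 2 (N(D, X) = -2 + 4 = 2)
y(F) = 2*F (y(F) = F*2 = 2*F)
n = -33 (n = 3 - (2 - 1*(-4))² = 3 - (2 + 4)² = 3 - 1*6² = 3 - 1*36 = 3 - 36 = -33)
a = 68 (a = -5 + (106 - 33) = -5 + 73 = 68)
a*V + y(-10) = 68*(-472) + 2*(-10) = -32096 - 20 = -32116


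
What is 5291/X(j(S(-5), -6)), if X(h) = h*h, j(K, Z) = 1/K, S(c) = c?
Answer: 132275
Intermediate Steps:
X(h) = h**2
5291/X(j(S(-5), -6)) = 5291/((1/(-5))**2) = 5291/((-1/5)**2) = 5291/(1/25) = 5291*25 = 132275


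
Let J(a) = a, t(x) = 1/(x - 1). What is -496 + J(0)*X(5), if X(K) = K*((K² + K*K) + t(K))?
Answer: -496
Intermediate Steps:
t(x) = 1/(-1 + x)
X(K) = K*(1/(-1 + K) + 2*K²) (X(K) = K*((K² + K*K) + 1/(-1 + K)) = K*((K² + K²) + 1/(-1 + K)) = K*(2*K² + 1/(-1 + K)) = K*(1/(-1 + K) + 2*K²))
-496 + J(0)*X(5) = -496 + 0*(5*(1 + 2*5²*(-1 + 5))/(-1 + 5)) = -496 + 0*(5*(1 + 2*25*4)/4) = -496 + 0*(5*(¼)*(1 + 200)) = -496 + 0*(5*(¼)*201) = -496 + 0*(1005/4) = -496 + 0 = -496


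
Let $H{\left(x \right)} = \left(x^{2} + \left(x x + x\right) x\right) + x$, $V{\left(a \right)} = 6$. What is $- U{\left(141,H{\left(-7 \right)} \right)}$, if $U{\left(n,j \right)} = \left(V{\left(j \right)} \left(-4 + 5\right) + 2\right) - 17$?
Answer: $9$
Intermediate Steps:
$H{\left(x \right)} = x + x^{2} + x \left(x + x^{2}\right)$ ($H{\left(x \right)} = \left(x^{2} + \left(x^{2} + x\right) x\right) + x = \left(x^{2} + \left(x + x^{2}\right) x\right) + x = \left(x^{2} + x \left(x + x^{2}\right)\right) + x = x + x^{2} + x \left(x + x^{2}\right)$)
$U{\left(n,j \right)} = -9$ ($U{\left(n,j \right)} = \left(6 \left(-4 + 5\right) + 2\right) - 17 = \left(6 \cdot 1 + 2\right) - 17 = \left(6 + 2\right) - 17 = 8 - 17 = -9$)
$- U{\left(141,H{\left(-7 \right)} \right)} = \left(-1\right) \left(-9\right) = 9$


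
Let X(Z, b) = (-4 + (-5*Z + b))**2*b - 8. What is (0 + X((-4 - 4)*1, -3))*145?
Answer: -474875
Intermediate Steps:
X(Z, b) = -8 + b*(-4 + b - 5*Z)**2 (X(Z, b) = (-4 + (b - 5*Z))**2*b - 8 = (-4 + b - 5*Z)**2*b - 8 = b*(-4 + b - 5*Z)**2 - 8 = -8 + b*(-4 + b - 5*Z)**2)
(0 + X((-4 - 4)*1, -3))*145 = (0 + (-8 - 3*(4 - 1*(-3) + 5*((-4 - 4)*1))**2))*145 = (0 + (-8 - 3*(4 + 3 + 5*(-8*1))**2))*145 = (0 + (-8 - 3*(4 + 3 + 5*(-8))**2))*145 = (0 + (-8 - 3*(4 + 3 - 40)**2))*145 = (0 + (-8 - 3*(-33)**2))*145 = (0 + (-8 - 3*1089))*145 = (0 + (-8 - 3267))*145 = (0 - 3275)*145 = -3275*145 = -474875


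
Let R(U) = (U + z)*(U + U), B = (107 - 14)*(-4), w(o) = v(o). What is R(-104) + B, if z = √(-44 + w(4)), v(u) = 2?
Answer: 21260 - 208*I*√42 ≈ 21260.0 - 1348.0*I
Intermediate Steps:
w(o) = 2
z = I*√42 (z = √(-44 + 2) = √(-42) = I*√42 ≈ 6.4807*I)
B = -372 (B = 93*(-4) = -372)
R(U) = 2*U*(U + I*√42) (R(U) = (U + I*√42)*(U + U) = (U + I*√42)*(2*U) = 2*U*(U + I*√42))
R(-104) + B = 2*(-104)*(-104 + I*√42) - 372 = (21632 - 208*I*√42) - 372 = 21260 - 208*I*√42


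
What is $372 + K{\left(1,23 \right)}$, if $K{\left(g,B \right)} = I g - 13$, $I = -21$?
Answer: $338$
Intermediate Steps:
$K{\left(g,B \right)} = -13 - 21 g$ ($K{\left(g,B \right)} = - 21 g - 13 = -13 - 21 g$)
$372 + K{\left(1,23 \right)} = 372 - 34 = 338$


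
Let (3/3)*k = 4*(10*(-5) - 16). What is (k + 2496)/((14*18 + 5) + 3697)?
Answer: 372/659 ≈ 0.56449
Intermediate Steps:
k = -264 (k = 4*(10*(-5) - 16) = 4*(-50 - 16) = 4*(-66) = -264)
(k + 2496)/((14*18 + 5) + 3697) = (-264 + 2496)/((14*18 + 5) + 3697) = 2232/((252 + 5) + 3697) = 2232/(257 + 3697) = 2232/3954 = 2232*(1/3954) = 372/659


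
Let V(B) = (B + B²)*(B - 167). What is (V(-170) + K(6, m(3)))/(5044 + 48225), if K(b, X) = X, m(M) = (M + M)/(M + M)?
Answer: -9682009/53269 ≈ -181.76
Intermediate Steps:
m(M) = 1 (m(M) = (2*M)/((2*M)) = (2*M)*(1/(2*M)) = 1)
V(B) = (-167 + B)*(B + B²) (V(B) = (B + B²)*(-167 + B) = (-167 + B)*(B + B²))
(V(-170) + K(6, m(3)))/(5044 + 48225) = (-170*(-167 + (-170)² - 166*(-170)) + 1)/(5044 + 48225) = (-170*(-167 + 28900 + 28220) + 1)/53269 = (-170*56953 + 1)*(1/53269) = (-9682010 + 1)*(1/53269) = -9682009*1/53269 = -9682009/53269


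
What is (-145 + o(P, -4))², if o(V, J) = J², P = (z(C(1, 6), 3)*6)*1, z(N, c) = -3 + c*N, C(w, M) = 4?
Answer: 16641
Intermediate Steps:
z(N, c) = -3 + N*c
P = 54 (P = ((-3 + 4*3)*6)*1 = ((-3 + 12)*6)*1 = (9*6)*1 = 54*1 = 54)
(-145 + o(P, -4))² = (-145 + (-4)²)² = (-145 + 16)² = (-129)² = 16641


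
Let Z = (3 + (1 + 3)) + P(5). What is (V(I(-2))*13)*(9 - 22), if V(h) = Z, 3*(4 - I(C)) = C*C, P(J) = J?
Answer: -2028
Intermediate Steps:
Z = 12 (Z = (3 + (1 + 3)) + 5 = (3 + 4) + 5 = 7 + 5 = 12)
I(C) = 4 - C²/3 (I(C) = 4 - C*C/3 = 4 - C²/3)
V(h) = 12
(V(I(-2))*13)*(9 - 22) = (12*13)*(9 - 22) = 156*(-13) = -2028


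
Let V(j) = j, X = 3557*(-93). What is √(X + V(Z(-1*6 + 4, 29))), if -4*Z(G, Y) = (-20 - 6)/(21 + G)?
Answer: 5*I*√19107046/38 ≈ 575.15*I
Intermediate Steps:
X = -330801
Z(G, Y) = 13/(2*(21 + G)) (Z(G, Y) = -(-20 - 6)/(4*(21 + G)) = -(-13)/(2*(21 + G)) = 13/(2*(21 + G)))
√(X + V(Z(-1*6 + 4, 29))) = √(-330801 + 13/(2*(21 + (-1*6 + 4)))) = √(-330801 + 13/(2*(21 + (-6 + 4)))) = √(-330801 + 13/(2*(21 - 2))) = √(-330801 + (13/2)/19) = √(-330801 + (13/2)*(1/19)) = √(-330801 + 13/38) = √(-12570425/38) = 5*I*√19107046/38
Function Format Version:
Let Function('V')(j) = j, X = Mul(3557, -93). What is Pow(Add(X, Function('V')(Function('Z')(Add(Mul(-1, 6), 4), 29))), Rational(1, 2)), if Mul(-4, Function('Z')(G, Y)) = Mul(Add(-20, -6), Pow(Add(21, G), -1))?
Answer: Mul(Rational(5, 38), I, Pow(19107046, Rational(1, 2))) ≈ Mul(575.15, I)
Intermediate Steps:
X = -330801
Function('Z')(G, Y) = Mul(Rational(13, 2), Pow(Add(21, G), -1)) (Function('Z')(G, Y) = Mul(Rational(-1, 4), Mul(Add(-20, -6), Pow(Add(21, G), -1))) = Mul(Rational(-1, 4), Mul(-26, Pow(Add(21, G), -1))) = Mul(Rational(13, 2), Pow(Add(21, G), -1)))
Pow(Add(X, Function('V')(Function('Z')(Add(Mul(-1, 6), 4), 29))), Rational(1, 2)) = Pow(Add(-330801, Mul(Rational(13, 2), Pow(Add(21, Add(Mul(-1, 6), 4)), -1))), Rational(1, 2)) = Pow(Add(-330801, Mul(Rational(13, 2), Pow(Add(21, Add(-6, 4)), -1))), Rational(1, 2)) = Pow(Add(-330801, Mul(Rational(13, 2), Pow(Add(21, -2), -1))), Rational(1, 2)) = Pow(Add(-330801, Mul(Rational(13, 2), Pow(19, -1))), Rational(1, 2)) = Pow(Add(-330801, Mul(Rational(13, 2), Rational(1, 19))), Rational(1, 2)) = Pow(Add(-330801, Rational(13, 38)), Rational(1, 2)) = Pow(Rational(-12570425, 38), Rational(1, 2)) = Mul(Rational(5, 38), I, Pow(19107046, Rational(1, 2)))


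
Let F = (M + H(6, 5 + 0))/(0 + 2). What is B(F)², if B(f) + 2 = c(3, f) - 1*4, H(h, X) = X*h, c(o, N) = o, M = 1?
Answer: 9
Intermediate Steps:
F = 31/2 (F = (1 + (5 + 0)*6)/(0 + 2) = (1 + 5*6)/2 = (1 + 30)*(½) = 31*(½) = 31/2 ≈ 15.500)
B(f) = -3 (B(f) = -2 + (3 - 1*4) = -2 + (3 - 4) = -2 - 1 = -3)
B(F)² = (-3)² = 9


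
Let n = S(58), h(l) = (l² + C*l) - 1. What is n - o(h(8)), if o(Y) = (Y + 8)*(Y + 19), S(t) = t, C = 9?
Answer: -21964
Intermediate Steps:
h(l) = -1 + l² + 9*l (h(l) = (l² + 9*l) - 1 = -1 + l² + 9*l)
n = 58
o(Y) = (8 + Y)*(19 + Y)
n - o(h(8)) = 58 - (152 + (-1 + 8² + 9*8)² + 27*(-1 + 8² + 9*8)) = 58 - (152 + (-1 + 64 + 72)² + 27*(-1 + 64 + 72)) = 58 - (152 + 135² + 27*135) = 58 - (152 + 18225 + 3645) = 58 - 1*22022 = 58 - 22022 = -21964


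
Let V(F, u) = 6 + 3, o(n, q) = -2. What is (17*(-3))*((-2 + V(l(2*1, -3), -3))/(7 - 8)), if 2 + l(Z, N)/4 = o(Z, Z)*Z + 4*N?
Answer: 357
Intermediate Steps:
l(Z, N) = -8 - 8*Z + 16*N (l(Z, N) = -8 + 4*(-2*Z + 4*N) = -8 + (-8*Z + 16*N) = -8 - 8*Z + 16*N)
V(F, u) = 9
(17*(-3))*((-2 + V(l(2*1, -3), -3))/(7 - 8)) = (17*(-3))*((-2 + 9)/(7 - 8)) = -357/(-1) = -357*(-1) = -51*(-7) = 357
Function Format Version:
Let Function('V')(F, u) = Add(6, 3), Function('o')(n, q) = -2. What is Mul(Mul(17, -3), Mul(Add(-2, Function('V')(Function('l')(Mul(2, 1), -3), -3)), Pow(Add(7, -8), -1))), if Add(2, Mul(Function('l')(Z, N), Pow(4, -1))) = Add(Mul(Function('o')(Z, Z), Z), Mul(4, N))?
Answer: 357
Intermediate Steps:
Function('l')(Z, N) = Add(-8, Mul(-8, Z), Mul(16, N)) (Function('l')(Z, N) = Add(-8, Mul(4, Add(Mul(-2, Z), Mul(4, N)))) = Add(-8, Add(Mul(-8, Z), Mul(16, N))) = Add(-8, Mul(-8, Z), Mul(16, N)))
Function('V')(F, u) = 9
Mul(Mul(17, -3), Mul(Add(-2, Function('V')(Function('l')(Mul(2, 1), -3), -3)), Pow(Add(7, -8), -1))) = Mul(Mul(17, -3), Mul(Add(-2, 9), Pow(Add(7, -8), -1))) = Mul(-51, Mul(7, Pow(-1, -1))) = Mul(-51, Mul(7, -1)) = Mul(-51, -7) = 357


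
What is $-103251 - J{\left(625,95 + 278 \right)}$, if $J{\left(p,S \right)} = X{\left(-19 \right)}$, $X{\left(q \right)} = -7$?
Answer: $-103244$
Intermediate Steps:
$J{\left(p,S \right)} = -7$
$-103251 - J{\left(625,95 + 278 \right)} = -103251 - -7 = -103251 + 7 = -103244$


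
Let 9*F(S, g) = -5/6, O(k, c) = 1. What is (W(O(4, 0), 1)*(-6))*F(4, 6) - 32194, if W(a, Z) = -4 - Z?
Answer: -289771/9 ≈ -32197.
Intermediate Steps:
F(S, g) = -5/54 (F(S, g) = (-5/6)/9 = (-5*1/6)/9 = (1/9)*(-5/6) = -5/54)
(W(O(4, 0), 1)*(-6))*F(4, 6) - 32194 = ((-4 - 1*1)*(-6))*(-5/54) - 32194 = ((-4 - 1)*(-6))*(-5/54) - 32194 = -5*(-6)*(-5/54) - 32194 = 30*(-5/54) - 32194 = -25/9 - 32194 = -289771/9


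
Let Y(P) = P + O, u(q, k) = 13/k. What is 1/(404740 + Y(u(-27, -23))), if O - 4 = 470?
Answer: 23/9319909 ≈ 2.4678e-6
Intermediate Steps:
O = 474 (O = 4 + 470 = 474)
Y(P) = 474 + P (Y(P) = P + 474 = 474 + P)
1/(404740 + Y(u(-27, -23))) = 1/(404740 + (474 + 13/(-23))) = 1/(404740 + (474 + 13*(-1/23))) = 1/(404740 + (474 - 13/23)) = 1/(404740 + 10889/23) = 1/(9319909/23) = 23/9319909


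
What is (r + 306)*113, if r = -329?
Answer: -2599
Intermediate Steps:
(r + 306)*113 = (-329 + 306)*113 = -23*113 = -2599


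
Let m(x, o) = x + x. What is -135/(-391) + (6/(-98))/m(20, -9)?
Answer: 263427/766360 ≈ 0.34374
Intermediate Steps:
m(x, o) = 2*x
-135/(-391) + (6/(-98))/m(20, -9) = -135/(-391) + (6/(-98))/((2*20)) = -135*(-1/391) + (6*(-1/98))/40 = 135/391 - 3/49*1/40 = 135/391 - 3/1960 = 263427/766360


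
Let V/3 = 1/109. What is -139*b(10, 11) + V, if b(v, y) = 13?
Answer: -196960/109 ≈ -1807.0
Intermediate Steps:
V = 3/109 ≈ 0.027523
-139*b(10, 11) + V = -139*13 + 3/109 = -1807 + 3/109 = -196960/109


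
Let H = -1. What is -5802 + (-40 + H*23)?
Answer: -5865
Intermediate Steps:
-5802 + (-40 + H*23) = -5802 + (-40 - 1*23) = -5802 + (-40 - 23) = -5802 - 63 = -5865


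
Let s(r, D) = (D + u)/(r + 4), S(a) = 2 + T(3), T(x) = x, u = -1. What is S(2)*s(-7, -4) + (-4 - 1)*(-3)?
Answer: 70/3 ≈ 23.333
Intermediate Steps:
S(a) = 5 (S(a) = 2 + 3 = 5)
s(r, D) = (-1 + D)/(4 + r) (s(r, D) = (D - 1)/(r + 4) = (-1 + D)/(4 + r))
S(2)*s(-7, -4) + (-4 - 1)*(-3) = 5*((-1 - 4)/(4 - 7)) + (-4 - 1)*(-3) = 5*(-5/(-3)) - 5*(-3) = 5*(-⅓*(-5)) + 15 = 5*(5/3) + 15 = 25/3 + 15 = 70/3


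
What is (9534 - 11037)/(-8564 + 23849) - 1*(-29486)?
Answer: 150230669/5095 ≈ 29486.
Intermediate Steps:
(9534 - 11037)/(-8564 + 23849) - 1*(-29486) = -1503/15285 + 29486 = -1503*1/15285 + 29486 = -501/5095 + 29486 = 150230669/5095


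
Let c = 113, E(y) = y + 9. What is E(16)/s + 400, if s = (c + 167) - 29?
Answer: 100425/251 ≈ 400.10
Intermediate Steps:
E(y) = 9 + y
s = 251 (s = (113 + 167) - 29 = 280 - 29 = 251)
E(16)/s + 400 = (9 + 16)/251 + 400 = 25*(1/251) + 400 = 25/251 + 400 = 100425/251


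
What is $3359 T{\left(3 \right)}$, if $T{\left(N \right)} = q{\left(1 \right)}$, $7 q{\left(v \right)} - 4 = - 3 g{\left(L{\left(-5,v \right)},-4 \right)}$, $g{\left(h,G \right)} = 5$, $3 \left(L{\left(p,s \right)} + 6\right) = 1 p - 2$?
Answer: $- \frac{36949}{7} \approx -5278.4$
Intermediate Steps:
$L{\left(p,s \right)} = - \frac{20}{3} + \frac{p}{3}$ ($L{\left(p,s \right)} = -6 + \frac{1 p - 2}{3} = -6 + \frac{p - 2}{3} = -6 + \frac{-2 + p}{3} = -6 + \left(- \frac{2}{3} + \frac{p}{3}\right) = - \frac{20}{3} + \frac{p}{3}$)
$q{\left(v \right)} = - \frac{11}{7}$ ($q{\left(v \right)} = \frac{4}{7} + \frac{\left(-3\right) 5}{7} = \frac{4}{7} + \frac{1}{7} \left(-15\right) = \frac{4}{7} - \frac{15}{7} = - \frac{11}{7}$)
$T{\left(N \right)} = - \frac{11}{7}$
$3359 T{\left(3 \right)} = 3359 \left(- \frac{11}{7}\right) = - \frac{36949}{7}$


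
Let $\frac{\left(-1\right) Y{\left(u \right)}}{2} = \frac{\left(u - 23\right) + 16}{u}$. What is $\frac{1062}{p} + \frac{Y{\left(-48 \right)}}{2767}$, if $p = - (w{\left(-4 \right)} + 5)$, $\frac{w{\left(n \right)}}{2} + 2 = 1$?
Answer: $- \frac{23508487}{66408} \approx -354.0$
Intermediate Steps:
$w{\left(n \right)} = -2$ ($w{\left(n \right)} = -4 + 2 \cdot 1 = -4 + 2 = -2$)
$Y{\left(u \right)} = - \frac{2 \left(-7 + u\right)}{u}$ ($Y{\left(u \right)} = - 2 \frac{\left(u - 23\right) + 16}{u} = - 2 \frac{\left(-23 + u\right) + 16}{u} = - 2 \frac{-7 + u}{u} = - \frac{2 \left(-7 + u\right)}{u}$)
$p = -3$ ($p = - (-2 + 5) = \left(-1\right) 3 = -3$)
$\frac{1062}{p} + \frac{Y{\left(-48 \right)}}{2767} = \frac{1062}{-3} + \frac{-2 + \frac{14}{-48}}{2767} = 1062 \left(- \frac{1}{3}\right) + \left(-2 + 14 \left(- \frac{1}{48}\right)\right) \frac{1}{2767} = -354 + \left(-2 - \frac{7}{24}\right) \frac{1}{2767} = -354 - \frac{55}{66408} = - \frac{23508487}{66408}$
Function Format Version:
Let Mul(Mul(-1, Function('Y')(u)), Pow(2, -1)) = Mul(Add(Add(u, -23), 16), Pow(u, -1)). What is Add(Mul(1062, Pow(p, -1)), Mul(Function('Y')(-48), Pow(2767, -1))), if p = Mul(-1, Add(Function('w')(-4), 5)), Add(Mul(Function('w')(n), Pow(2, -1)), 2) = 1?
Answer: Rational(-23508487, 66408) ≈ -354.00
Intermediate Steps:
Function('w')(n) = -2 (Function('w')(n) = Add(-4, Mul(2, 1)) = Add(-4, 2) = -2)
Function('Y')(u) = Mul(-2, Pow(u, -1), Add(-7, u)) (Function('Y')(u) = Mul(-2, Mul(Add(Add(u, -23), 16), Pow(u, -1))) = Mul(-2, Mul(Add(Add(-23, u), 16), Pow(u, -1))) = Mul(-2, Mul(Add(-7, u), Pow(u, -1))) = Mul(-2, Mul(Pow(u, -1), Add(-7, u))) = Mul(-2, Pow(u, -1), Add(-7, u)))
p = -3 (p = Mul(-1, Add(-2, 5)) = Mul(-1, 3) = -3)
Add(Mul(1062, Pow(p, -1)), Mul(Function('Y')(-48), Pow(2767, -1))) = Add(Mul(1062, Pow(-3, -1)), Mul(Add(-2, Mul(14, Pow(-48, -1))), Pow(2767, -1))) = Add(Mul(1062, Rational(-1, 3)), Mul(Add(-2, Mul(14, Rational(-1, 48))), Rational(1, 2767))) = Add(-354, Mul(Add(-2, Rational(-7, 24)), Rational(1, 2767))) = Add(-354, Mul(Rational(-55, 24), Rational(1, 2767))) = Add(-354, Rational(-55, 66408)) = Rational(-23508487, 66408)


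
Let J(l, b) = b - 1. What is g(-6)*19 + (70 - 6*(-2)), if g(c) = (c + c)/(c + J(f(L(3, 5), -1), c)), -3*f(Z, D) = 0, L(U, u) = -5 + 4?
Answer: 1294/13 ≈ 99.538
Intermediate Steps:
L(U, u) = -1
f(Z, D) = 0 (f(Z, D) = -⅓*0 = 0)
J(l, b) = -1 + b
g(c) = 2*c/(-1 + 2*c) (g(c) = (c + c)/(c + (-1 + c)) = (2*c)/(-1 + 2*c) = 2*c/(-1 + 2*c))
g(-6)*19 + (70 - 6*(-2)) = (2*(-6)/(-1 + 2*(-6)))*19 + (70 - 6*(-2)) = (2*(-6)/(-1 - 12))*19 + (70 - 1*(-12)) = (2*(-6)/(-13))*19 + (70 + 12) = (2*(-6)*(-1/13))*19 + 82 = (12/13)*19 + 82 = 228/13 + 82 = 1294/13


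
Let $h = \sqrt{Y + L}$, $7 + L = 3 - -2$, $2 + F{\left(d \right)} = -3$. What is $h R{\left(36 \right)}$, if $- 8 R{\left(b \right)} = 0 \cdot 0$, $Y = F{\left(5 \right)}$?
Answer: $0$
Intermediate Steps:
$F{\left(d \right)} = -5$ ($F{\left(d \right)} = -2 - 3 = -5$)
$Y = -5$
$L = -2$ ($L = -7 + \left(3 - -2\right) = -7 + \left(3 + 2\right) = -7 + 5 = -2$)
$R{\left(b \right)} = 0$ ($R{\left(b \right)} = - \frac{0 \cdot 0}{8} = \left(- \frac{1}{8}\right) 0 = 0$)
$h = i \sqrt{7}$ ($h = \sqrt{-5 - 2} = \sqrt{-7} = i \sqrt{7} \approx 2.6458 i$)
$h R{\left(36 \right)} = i \sqrt{7} \cdot 0 = 0$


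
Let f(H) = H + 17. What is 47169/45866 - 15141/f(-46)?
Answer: 695825007/1330114 ≈ 523.13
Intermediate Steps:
f(H) = 17 + H
47169/45866 - 15141/f(-46) = 47169/45866 - 15141/(17 - 46) = 47169*(1/45866) - 15141/(-29) = 47169/45866 - 15141*(-1/29) = 47169/45866 + 15141/29 = 695825007/1330114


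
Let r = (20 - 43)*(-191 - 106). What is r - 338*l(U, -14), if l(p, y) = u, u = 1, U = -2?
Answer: 6493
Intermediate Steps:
l(p, y) = 1
r = 6831 (r = -23*(-297) = 6831)
r - 338*l(U, -14) = 6831 - 338*1 = 6831 - 338 = 6493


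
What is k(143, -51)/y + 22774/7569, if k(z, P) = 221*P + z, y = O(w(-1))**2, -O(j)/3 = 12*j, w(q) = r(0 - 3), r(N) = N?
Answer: 2519557/1226178 ≈ 2.0548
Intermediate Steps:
w(q) = -3 (w(q) = 0 - 3 = -3)
O(j) = -36*j
y = 11664 (y = (-36*(-3))**2 = 108**2 = 11664)
k(z, P) = z + 221*P
k(143, -51)/y + 22774/7569 = (143 + 221*(-51))/11664 + 22774/7569 = (143 - 11271)*(1/11664) + 22774*(1/7569) = -11128*1/11664 + 22774/7569 = -1391/1458 + 22774/7569 = 2519557/1226178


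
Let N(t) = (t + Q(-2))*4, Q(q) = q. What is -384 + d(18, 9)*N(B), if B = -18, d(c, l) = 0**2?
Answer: -384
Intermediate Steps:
d(c, l) = 0
N(t) = -8 + 4*t (N(t) = (t - 2)*4 = (-2 + t)*4 = -8 + 4*t)
-384 + d(18, 9)*N(B) = -384 + 0*(-8 + 4*(-18)) = -384 + 0*(-8 - 72) = -384 + 0*(-80) = -384 + 0 = -384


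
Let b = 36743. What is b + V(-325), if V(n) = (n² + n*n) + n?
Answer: 247668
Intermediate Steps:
V(n) = n + 2*n² (V(n) = (n² + n²) + n = 2*n² + n = n + 2*n²)
b + V(-325) = 36743 - 325*(1 + 2*(-325)) = 36743 - 325*(1 - 650) = 36743 - 325*(-649) = 36743 + 210925 = 247668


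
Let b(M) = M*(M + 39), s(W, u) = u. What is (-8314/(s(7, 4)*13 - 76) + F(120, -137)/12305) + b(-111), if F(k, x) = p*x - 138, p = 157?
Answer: 1230990841/147660 ≈ 8336.7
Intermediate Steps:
F(k, x) = -138 + 157*x (F(k, x) = 157*x - 138 = -138 + 157*x)
b(M) = M*(39 + M)
(-8314/(s(7, 4)*13 - 76) + F(120, -137)/12305) + b(-111) = (-8314/(4*13 - 76) + (-138 + 157*(-137))/12305) - 111*(39 - 111) = (-8314/(52 - 76) + (-138 - 21509)*(1/12305)) - 111*(-72) = (-8314/(-24) - 21647*1/12305) + 7992 = (-8314*(-1/24) - 21647/12305) + 7992 = (4157/12 - 21647/12305) + 7992 = 50892121/147660 + 7992 = 1230990841/147660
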